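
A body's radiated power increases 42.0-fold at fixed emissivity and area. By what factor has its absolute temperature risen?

P ∝ T⁴ ⇒ T ∝ P^(1/4), so T scales by (42.0)^(1/4) = 2.55.

factor ≈ 2.55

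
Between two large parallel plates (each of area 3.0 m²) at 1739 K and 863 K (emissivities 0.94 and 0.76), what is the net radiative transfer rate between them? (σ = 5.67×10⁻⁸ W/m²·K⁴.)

Q ≈ 1.06×10^6 W

For two large parallel gray plates, q = σ(T₁⁴ − T₂⁴) / (1/ε₁ + 1/ε₂ − 1).
1/ε₁ + 1/ε₂ − 1 = 1/0.94 + 1/0.76 − 1 = 1.380.
T₁⁴ − T₂⁴ = 9.15×10^12 − 5.55×10^11 = 8.59×10^12 K⁴.
q = 5.67×10⁻⁸ × 8.59×10^12 / 1.380 = 3.53×10^5 W/m².
Q = q·A = 3.53×10^5 × 3.0 = 1.06×10^6 W.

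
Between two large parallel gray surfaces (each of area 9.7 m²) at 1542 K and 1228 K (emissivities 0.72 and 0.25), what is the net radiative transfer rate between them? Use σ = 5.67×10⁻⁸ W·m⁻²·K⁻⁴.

Q ≈ 4.24×10^5 W

For two large parallel gray plates, q = σ(T₁⁴ − T₂⁴) / (1/ε₁ + 1/ε₂ − 1).
1/ε₁ + 1/ε₂ − 1 = 1/0.72 + 1/0.25 − 1 = 4.389.
T₁⁴ − T₂⁴ = 5.65×10^12 − 2.27×10^12 = 3.38×10^12 K⁴.
q = 5.67×10⁻⁸ × 3.38×10^12 / 4.389 = 43700 W/m².
Q = q·A = 43700 × 9.7 = 4.24×10^5 W.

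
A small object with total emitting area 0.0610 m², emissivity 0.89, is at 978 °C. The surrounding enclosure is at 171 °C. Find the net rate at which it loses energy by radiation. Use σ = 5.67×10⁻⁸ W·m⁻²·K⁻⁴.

Convert: 978 °C = 1251 K; 171 °C = 444 K.
Q = εσA(T⁴ − T_s⁴). T⁴ − T_s⁴ = (1251)⁴ − (444)⁴ = 2.45×10^12 − 3.89×10^10 = 2.41×10^12 K⁴.
Q = 0.89 × 5.67×10⁻⁸ × 0.0610 × 2.41×10^12 = 7420 W.

Q ≈ 7420 W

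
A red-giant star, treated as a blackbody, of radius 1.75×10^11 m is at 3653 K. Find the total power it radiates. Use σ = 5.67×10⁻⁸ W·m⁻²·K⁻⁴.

P ≈ 3.89×10^30 W

A = 4πr² = 4π × (1.75×10^11)² = 3.85×10^23 m².
P = σAT⁴ = 5.67×10⁻⁸ × 3.85×10^23 × (3653)⁴ = 5.67×10⁻⁸ × 3.85×10^23 × 1.78×10^14.
P = 3.89×10^30 W.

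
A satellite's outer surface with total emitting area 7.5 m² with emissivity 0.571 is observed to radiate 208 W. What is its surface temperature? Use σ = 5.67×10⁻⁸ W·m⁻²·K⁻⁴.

From P = εσAT⁴, T = (P / εσA)^(1/4) = (208 / (0.571 × 5.67×10⁻⁸ × 7.50))^(1/4).
T = (8.57×10^8)^(1/4) = 171 K.

T ≈ 171 K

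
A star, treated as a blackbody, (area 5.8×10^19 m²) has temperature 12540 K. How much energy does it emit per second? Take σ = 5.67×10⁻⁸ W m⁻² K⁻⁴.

P = σAT⁴ = 5.67×10⁻⁸ × 5.80×10^19 × (12540)⁴ = 5.67×10⁻⁸ × 5.80×10^19 × 2.47×10^16.
P = 8.13×10^28 W.

P ≈ 8.13×10^28 W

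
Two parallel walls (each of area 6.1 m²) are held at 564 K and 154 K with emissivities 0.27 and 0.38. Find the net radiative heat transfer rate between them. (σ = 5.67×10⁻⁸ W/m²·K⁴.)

For two large parallel gray plates, q = σ(T₁⁴ − T₂⁴) / (1/ε₁ + 1/ε₂ − 1).
1/ε₁ + 1/ε₂ − 1 = 1/0.27 + 1/0.38 − 1 = 5.335.
T₁⁴ − T₂⁴ = 1.01×10^11 − 5.62×10^8 = 1.01×10^11 K⁴.
q = 5.67×10⁻⁸ × 1.01×10^11 / 5.335 = 1070 W/m².
Q = q·A = 1070 × 6.1 = 6520 W.

Q ≈ 6520 W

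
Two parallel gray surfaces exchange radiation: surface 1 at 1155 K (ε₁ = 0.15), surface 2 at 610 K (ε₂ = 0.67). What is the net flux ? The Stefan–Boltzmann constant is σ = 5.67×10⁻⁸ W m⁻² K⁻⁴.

q ≈ 13000 W/m²

For two large parallel gray plates, q = σ(T₁⁴ − T₂⁴) / (1/ε₁ + 1/ε₂ − 1).
1/ε₁ + 1/ε₂ − 1 = 1/0.15 + 1/0.67 − 1 = 7.159.
T₁⁴ − T₂⁴ = 1.78×10^12 − 1.38×10^11 = 1.64×10^12 K⁴.
q = 5.67×10⁻⁸ × 1.64×10^12 / 7.159 = 13000 W/m².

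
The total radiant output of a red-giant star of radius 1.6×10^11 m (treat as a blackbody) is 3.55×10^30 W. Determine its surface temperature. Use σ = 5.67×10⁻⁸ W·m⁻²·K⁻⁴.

T ≈ 3740 K

A = 4πr² = 4π × (1.6×10^11)² = 3.22×10^23 m².
From P = σAT⁴, T = (P / σA)^(1/4) = (3.55×10^30 / (5.67×10⁻⁸ × 3.22×10^23))^(1/4).
T = (1.95×10^14)^(1/4) = 3740 K.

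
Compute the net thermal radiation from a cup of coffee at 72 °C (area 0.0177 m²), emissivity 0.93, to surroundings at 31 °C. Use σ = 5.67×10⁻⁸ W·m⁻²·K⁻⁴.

Convert: 72 °C = 345 K; 31 °C = 304 K.
Q = εσA(T⁴ − T_s⁴). T⁴ − T_s⁴ = (345)⁴ − (304)⁴ = 1.42×10^10 − 8.54×10^9 = 5.63×10^9 K⁴.
Q = 0.93 × 5.67×10⁻⁸ × 0.0177 × 5.63×10^9 = 5.25 W.

Q ≈ 5.25 W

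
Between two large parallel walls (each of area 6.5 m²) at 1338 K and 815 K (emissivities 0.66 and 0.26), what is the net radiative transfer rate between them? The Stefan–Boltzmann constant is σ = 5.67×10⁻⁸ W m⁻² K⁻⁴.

Q ≈ 2.34×10^5 W

For two large parallel gray plates, q = σ(T₁⁴ − T₂⁴) / (1/ε₁ + 1/ε₂ − 1).
1/ε₁ + 1/ε₂ − 1 = 1/0.66 + 1/0.26 − 1 = 4.361.
T₁⁴ − T₂⁴ = 3.20×10^12 − 4.41×10^11 = 2.76×10^12 K⁴.
q = 5.67×10⁻⁸ × 2.76×10^12 / 4.361 = 35900 W/m².
Q = q·A = 35900 × 6.5 = 2.34×10^5 W.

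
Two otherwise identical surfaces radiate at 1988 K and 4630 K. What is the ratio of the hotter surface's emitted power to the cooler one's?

ratio ≈ 29.4

P ∝ T⁴, so the ratio is (4630/1988)⁴ = (2.329)⁴ = 29.4.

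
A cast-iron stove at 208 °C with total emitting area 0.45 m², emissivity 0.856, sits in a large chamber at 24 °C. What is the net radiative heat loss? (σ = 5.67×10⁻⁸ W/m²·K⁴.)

Q ≈ 999 W

Convert: 208 °C = 481 K; 24 °C = 297 K.
Q = εσA(T⁴ − T_s⁴). T⁴ − T_s⁴ = (481)⁴ − (297)⁴ = 5.35×10^10 − 7.78×10^9 = 4.57×10^10 K⁴.
Q = 0.856 × 5.67×10⁻⁸ × 0.450 × 4.57×10^10 = 999 W.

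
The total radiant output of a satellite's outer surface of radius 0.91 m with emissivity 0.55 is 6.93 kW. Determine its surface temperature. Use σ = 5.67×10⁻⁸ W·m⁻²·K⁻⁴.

A = 4πr² = 4π × (0.91)² = 10.4 m².
From P = εσAT⁴, T = (P / εσA)^(1/4) = (6930 / (0.55 × 5.67×10⁻⁸ × 10.4))^(1/4).
T = (2.14×10^10)^(1/4) = 382 K.

T ≈ 382 K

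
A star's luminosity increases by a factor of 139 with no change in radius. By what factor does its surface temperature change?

P ∝ T⁴ ⇒ T ∝ P^(1/4), so T scales by (139)^(1/4) = 3.43.

factor ≈ 3.43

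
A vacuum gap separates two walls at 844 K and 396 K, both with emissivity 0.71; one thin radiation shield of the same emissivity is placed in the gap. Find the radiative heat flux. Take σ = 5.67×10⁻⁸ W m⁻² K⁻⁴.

q ≈ 7530 W/m²

Each of the 2 gaps contributes resistance (2/ε − 1) = 2/0.71 − 1 = 1.817; total = 3.634.
q = σ(T₁⁴ − T₂⁴) / 3.634 = 5.67×10⁻⁸ × 4.83×10^11 / 3.634 = 7530 W/m².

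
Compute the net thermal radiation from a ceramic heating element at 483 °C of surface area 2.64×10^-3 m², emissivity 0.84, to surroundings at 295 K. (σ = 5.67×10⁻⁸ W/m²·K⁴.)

Convert: 483 °C = 756 K.
Q = εσA(T⁴ − T_s⁴). T⁴ − T_s⁴ = (756)⁴ − (295)⁴ = 3.27×10^11 − 7.57×10^9 = 3.19×10^11 K⁴.
Q = 0.84 × 5.67×10⁻⁸ × 2.64×10^-3 × 3.19×10^11 = 40.1 W.

Q ≈ 40.1 W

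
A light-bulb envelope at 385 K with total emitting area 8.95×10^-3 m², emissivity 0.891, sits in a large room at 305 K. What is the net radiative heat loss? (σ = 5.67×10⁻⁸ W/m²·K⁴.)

Q ≈ 6.02 W

Q = εσA(T⁴ − T_s⁴). T⁴ − T_s⁴ = (385)⁴ − (305)⁴ = 2.20×10^10 − 8.65×10^9 = 1.33×10^10 K⁴.
Q = 0.891 × 5.67×10⁻⁸ × 8.95×10^-3 × 1.33×10^10 = 6.02 W.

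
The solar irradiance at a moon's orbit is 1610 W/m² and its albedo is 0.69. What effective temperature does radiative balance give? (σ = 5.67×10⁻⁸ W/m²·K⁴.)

Power absorbed = (1−a)S·πR²; power emitted = 4πR²σT⁴. Equating and cancelling πR²:
T = ((1−a)S / 4σ)^(1/4) = (499 / (4 × 5.67×10⁻⁸))^(1/4) = (2.20×10^9)^(1/4).
T = 217 K.

T ≈ 217 K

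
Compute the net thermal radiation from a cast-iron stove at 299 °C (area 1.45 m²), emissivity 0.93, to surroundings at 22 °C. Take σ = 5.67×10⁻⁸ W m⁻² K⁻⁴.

Convert: 299 °C = 572 K; 22 °C = 295 K.
Q = εσA(T⁴ − T_s⁴). T⁴ − T_s⁴ = (572)⁴ − (295)⁴ = 1.07×10^11 − 7.57×10^9 = 9.95×10^10 K⁴.
Q = 0.93 × 5.67×10⁻⁸ × 1.45 × 9.95×10^10 = 7610 W.

Q ≈ 7610 W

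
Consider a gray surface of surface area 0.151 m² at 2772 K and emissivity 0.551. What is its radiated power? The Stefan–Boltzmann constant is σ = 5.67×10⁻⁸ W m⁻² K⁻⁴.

Stefan–Boltzmann: P = εσAT⁴ = 0.551 × 5.67×10⁻⁸ × 0.151 × (2772)⁴ = 0.551 × 5.67×10⁻⁸ × 0.151 × 5.90×10^13.
P = 2.79×10^5 W.

P ≈ 2.79×10^5 W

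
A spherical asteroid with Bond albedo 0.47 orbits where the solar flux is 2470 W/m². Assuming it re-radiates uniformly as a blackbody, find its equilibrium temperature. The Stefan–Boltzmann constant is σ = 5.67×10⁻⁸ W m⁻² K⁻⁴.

Power absorbed = (1−a)S·πR²; power emitted = 4πR²σT⁴. Equating and cancelling πR²:
T = ((1−a)S / 4σ)^(1/4) = (1310 / (4 × 5.67×10⁻⁸))^(1/4) = (5.77×10^9)^(1/4).
T = 276 K.

T ≈ 276 K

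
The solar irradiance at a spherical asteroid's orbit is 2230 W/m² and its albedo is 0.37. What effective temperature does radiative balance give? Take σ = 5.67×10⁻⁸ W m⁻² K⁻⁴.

Power absorbed = (1−a)S·πR²; power emitted = 4πR²σT⁴. Equating and cancelling πR²:
T = ((1−a)S / 4σ)^(1/4) = (1400 / (4 × 5.67×10⁻⁸))^(1/4) = (6.19×10^9)^(1/4).
T = 281 K.

T ≈ 281 K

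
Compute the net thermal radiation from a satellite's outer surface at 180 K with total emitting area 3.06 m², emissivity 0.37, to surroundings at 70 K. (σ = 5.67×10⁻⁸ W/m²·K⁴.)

Q = εσA(T⁴ − T_s⁴). T⁴ − T_s⁴ = (180)⁴ − (70)⁴ = 1.05×10^9 − 2.40×10^7 = 1.03×10^9 K⁴.
Q = 0.37 × 5.67×10⁻⁸ × 3.06 × 1.03×10^9 = 65.8 W.

Q ≈ 65.8 W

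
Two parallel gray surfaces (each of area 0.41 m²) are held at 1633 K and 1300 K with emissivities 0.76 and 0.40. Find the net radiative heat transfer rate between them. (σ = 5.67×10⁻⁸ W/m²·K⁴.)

Q ≈ 35100 W

For two large parallel gray plates, q = σ(T₁⁴ − T₂⁴) / (1/ε₁ + 1/ε₂ − 1).
1/ε₁ + 1/ε₂ − 1 = 1/0.76 + 1/0.40 − 1 = 2.816.
T₁⁴ − T₂⁴ = 7.11×10^12 − 2.86×10^12 = 4.26×10^12 K⁴.
q = 5.67×10⁻⁸ × 4.26×10^12 / 2.816 = 85700 W/m².
Q = q·A = 85700 × 0.41 = 35100 W.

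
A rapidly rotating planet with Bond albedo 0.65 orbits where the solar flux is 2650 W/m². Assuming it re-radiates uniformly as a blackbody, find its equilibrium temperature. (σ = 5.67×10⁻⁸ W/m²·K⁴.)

T ≈ 253 K

Power absorbed = (1−a)S·πR²; power emitted = 4πR²σT⁴. Equating and cancelling πR²:
T = ((1−a)S / 4σ)^(1/4) = (927 / (4 × 5.67×10⁻⁸))^(1/4) = (4.09×10^9)^(1/4).
T = 253 K.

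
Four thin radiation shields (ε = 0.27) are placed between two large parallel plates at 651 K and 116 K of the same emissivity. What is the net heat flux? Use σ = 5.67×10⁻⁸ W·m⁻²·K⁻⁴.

q ≈ 318 W/m²

Each of the 5 gaps contributes resistance (2/ε − 1) = 2/0.27 − 1 = 6.407; total = 32.04.
q = σ(T₁⁴ − T₂⁴) / 32.04 = 5.67×10⁻⁸ × 1.79×10^11 / 32.04 = 318 W/m².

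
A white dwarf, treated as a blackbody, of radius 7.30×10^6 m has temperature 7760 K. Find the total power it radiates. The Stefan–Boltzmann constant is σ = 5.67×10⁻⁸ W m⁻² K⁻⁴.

P ≈ 1.38×10^23 W

A = 4πr² = 4π × (7.30×10^6)² = 6.70×10^14 m².
P = σAT⁴ = 5.67×10⁻⁸ × 6.70×10^14 × (7760)⁴ = 5.67×10⁻⁸ × 6.70×10^14 × 3.63×10^15.
P = 1.38×10^23 W.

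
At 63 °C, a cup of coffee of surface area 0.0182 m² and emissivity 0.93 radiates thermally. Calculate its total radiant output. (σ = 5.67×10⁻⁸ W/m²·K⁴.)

63 °C = 336 K.
P = εσAT⁴ = 0.93 × 5.67×10⁻⁸ × 0.0182 × (336)⁴ = 0.93 × 5.67×10⁻⁸ × 0.0182 × 1.27×10^10.
P = 12.2 W.

P ≈ 12.2 W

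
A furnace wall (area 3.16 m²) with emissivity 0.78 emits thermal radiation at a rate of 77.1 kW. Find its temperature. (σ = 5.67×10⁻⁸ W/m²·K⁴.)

T ≈ 862 K

From P = εσAT⁴, T = (P / εσA)^(1/4) = (77100 / (0.78 × 5.67×10⁻⁸ × 3.16))^(1/4).
T = (5.52×10^11)^(1/4) = 862 K.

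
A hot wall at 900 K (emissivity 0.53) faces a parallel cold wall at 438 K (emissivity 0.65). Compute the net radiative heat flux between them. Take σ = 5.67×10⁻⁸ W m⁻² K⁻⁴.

q ≈ 14500 W/m²

For two large parallel gray plates, q = σ(T₁⁴ − T₂⁴) / (1/ε₁ + 1/ε₂ − 1).
1/ε₁ + 1/ε₂ − 1 = 1/0.53 + 1/0.65 − 1 = 2.425.
T₁⁴ − T₂⁴ = 6.56×10^11 − 3.68×10^10 = 6.19×10^11 K⁴.
q = 5.67×10⁻⁸ × 6.19×10^11 / 2.425 = 14500 W/m².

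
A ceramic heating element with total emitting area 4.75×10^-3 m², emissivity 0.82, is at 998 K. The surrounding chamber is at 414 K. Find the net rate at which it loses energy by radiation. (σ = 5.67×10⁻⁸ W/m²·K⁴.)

Q = εσA(T⁴ − T_s⁴). T⁴ − T_s⁴ = (998)⁴ − (414)⁴ = 9.92×10^11 − 2.94×10^10 = 9.63×10^11 K⁴.
Q = 0.82 × 5.67×10⁻⁸ × 4.75×10^-3 × 9.63×10^11 = 213 W.

Q ≈ 213 W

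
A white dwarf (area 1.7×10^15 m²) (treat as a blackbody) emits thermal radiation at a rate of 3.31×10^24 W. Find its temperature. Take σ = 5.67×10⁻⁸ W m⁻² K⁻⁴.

T ≈ 13600 K

From P = σAT⁴, T = (P / σA)^(1/4) = (3.31×10^24 / (5.67×10⁻⁸ × 1.70×10^15))^(1/4).
T = (3.43×10^16)^(1/4) = 13600 K.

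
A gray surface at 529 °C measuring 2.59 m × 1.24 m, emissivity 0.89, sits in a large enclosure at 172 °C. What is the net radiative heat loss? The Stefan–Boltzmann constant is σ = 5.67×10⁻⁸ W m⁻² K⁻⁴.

Q ≈ 60700 W

A = 2.59 × 1.24 = 3.21 m².
Convert: 529 °C = 802 K; 172 °C = 445 K.
Q = εσA(T⁴ − T_s⁴). T⁴ − T_s⁴ = (802)⁴ − (445)⁴ = 4.14×10^11 − 3.92×10^10 = 3.74×10^11 K⁴.
Q = 0.89 × 5.67×10⁻⁸ × 3.21 × 3.74×10^11 = 60700 W.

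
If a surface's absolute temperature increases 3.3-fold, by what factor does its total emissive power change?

P ∝ T⁴, so the power scales as (3.3)⁴ = 119.

factor ≈ 119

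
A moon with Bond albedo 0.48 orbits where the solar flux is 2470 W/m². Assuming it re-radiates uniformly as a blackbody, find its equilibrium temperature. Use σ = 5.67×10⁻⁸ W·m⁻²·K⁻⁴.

Power absorbed = (1−a)S·πR²; power emitted = 4πR²σT⁴. Equating and cancelling πR²:
T = ((1−a)S / 4σ)^(1/4) = (1280 / (4 × 5.67×10⁻⁸))^(1/4) = (5.66×10^9)^(1/4).
T = 274 K.

T ≈ 274 K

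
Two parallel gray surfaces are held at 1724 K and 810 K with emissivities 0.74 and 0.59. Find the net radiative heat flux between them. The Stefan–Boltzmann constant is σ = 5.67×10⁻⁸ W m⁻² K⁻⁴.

q ≈ 2.33×10^5 W/m²

For two large parallel gray plates, q = σ(T₁⁴ − T₂⁴) / (1/ε₁ + 1/ε₂ − 1).
1/ε₁ + 1/ε₂ − 1 = 1/0.74 + 1/0.59 − 1 = 2.046.
T₁⁴ − T₂⁴ = 8.83×10^12 − 4.30×10^11 = 8.40×10^12 K⁴.
q = 5.67×10⁻⁸ × 8.40×10^12 / 2.046 = 2.33×10^5 W/m².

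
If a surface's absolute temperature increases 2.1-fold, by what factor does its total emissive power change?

P ∝ T⁴, so the power scales as (2.1)⁴ = 19.4.

factor ≈ 19.4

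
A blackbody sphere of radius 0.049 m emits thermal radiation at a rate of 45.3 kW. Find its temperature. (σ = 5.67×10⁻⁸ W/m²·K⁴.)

A = 4πr² = 4π × (0.049)² = 0.0302 m².
From P = σAT⁴, T = (P / σA)^(1/4) = (45300 / (5.67×10⁻⁸ × 0.0302))^(1/4).
T = (2.65×10^13)^(1/4) = 2270 K.

T ≈ 2270 K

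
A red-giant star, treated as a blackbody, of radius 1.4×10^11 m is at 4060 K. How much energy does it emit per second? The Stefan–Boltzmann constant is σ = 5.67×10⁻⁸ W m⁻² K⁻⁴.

A = 4πr² = 4π × (1.4×10^11)² = 2.46×10^23 m².
P = σAT⁴ = 5.67×10⁻⁸ × 2.46×10^23 × (4060)⁴ = 5.67×10⁻⁸ × 2.46×10^23 × 2.72×10^14.
P = 3.79×10^30 W.

P ≈ 3.79×10^30 W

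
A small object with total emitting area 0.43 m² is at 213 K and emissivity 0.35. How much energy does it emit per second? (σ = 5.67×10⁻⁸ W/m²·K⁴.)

Stefan–Boltzmann: P = εσAT⁴ = 0.35 × 5.67×10⁻⁸ × 0.430 × (213)⁴ = 0.35 × 5.67×10⁻⁸ × 0.430 × 2.06×10^9.
P = 17.6 W.

P ≈ 17.6 W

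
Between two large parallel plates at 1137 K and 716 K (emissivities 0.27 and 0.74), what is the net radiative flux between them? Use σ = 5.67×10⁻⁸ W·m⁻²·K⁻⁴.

q ≈ 19700 W/m²

For two large parallel gray plates, q = σ(T₁⁴ − T₂⁴) / (1/ε₁ + 1/ε₂ − 1).
1/ε₁ + 1/ε₂ − 1 = 1/0.27 + 1/0.74 − 1 = 4.055.
T₁⁴ − T₂⁴ = 1.67×10^12 − 2.63×10^11 = 1.41×10^12 K⁴.
q = 5.67×10⁻⁸ × 1.41×10^12 / 4.055 = 19700 W/m².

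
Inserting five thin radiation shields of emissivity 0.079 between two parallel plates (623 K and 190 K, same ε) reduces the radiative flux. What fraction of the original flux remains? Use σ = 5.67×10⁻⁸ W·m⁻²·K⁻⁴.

With N identical shields there are N+1 = 6 gaps in series, each with the same radiative resistance, so the flux falls to 1/(N+1) of its unshielded value.

ratio ≈ 0.167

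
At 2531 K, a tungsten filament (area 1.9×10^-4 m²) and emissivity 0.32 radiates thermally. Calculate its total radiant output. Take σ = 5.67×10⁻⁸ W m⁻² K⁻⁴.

P = εσAT⁴ = 0.32 × 5.67×10⁻⁸ × 1.90×10^-4 × (2531)⁴ = 0.32 × 5.67×10⁻⁸ × 1.90×10^-4 × 4.10×10^13.
P = 141 W.

P ≈ 141 W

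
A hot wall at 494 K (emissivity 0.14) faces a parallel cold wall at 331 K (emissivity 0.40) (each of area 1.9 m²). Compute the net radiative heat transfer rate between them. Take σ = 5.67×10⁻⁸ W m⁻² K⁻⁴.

For two large parallel gray plates, q = σ(T₁⁴ − T₂⁴) / (1/ε₁ + 1/ε₂ − 1).
1/ε₁ + 1/ε₂ − 1 = 1/0.14 + 1/0.40 − 1 = 8.643.
T₁⁴ − T₂⁴ = 5.96×10^10 − 1.20×10^10 = 4.75×10^10 K⁴.
q = 5.67×10⁻⁸ × 4.75×10^10 / 8.643 = 312 W/m².
Q = q·A = 312 × 1.9 = 593 W.

Q ≈ 593 W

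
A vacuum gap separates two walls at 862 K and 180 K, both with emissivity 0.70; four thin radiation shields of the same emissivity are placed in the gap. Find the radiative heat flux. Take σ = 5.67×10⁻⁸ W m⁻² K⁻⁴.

Each of the 5 gaps contributes resistance (2/ε − 1) = 2/0.70 − 1 = 1.857; total = 9.286.
q = σ(T₁⁴ − T₂⁴) / 9.286 = 5.67×10⁻⁸ × 5.51×10^11 / 9.286 = 3360 W/m².

q ≈ 3360 W/m²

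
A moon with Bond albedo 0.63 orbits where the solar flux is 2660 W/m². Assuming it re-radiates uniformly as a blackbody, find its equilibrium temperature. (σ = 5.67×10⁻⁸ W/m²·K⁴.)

Power absorbed = (1−a)S·πR²; power emitted = 4πR²σT⁴. Equating and cancelling πR²:
T = ((1−a)S / 4σ)^(1/4) = (984 / (4 × 5.67×10⁻⁸))^(1/4) = (4.34×10^9)^(1/4).
T = 257 K.

T ≈ 257 K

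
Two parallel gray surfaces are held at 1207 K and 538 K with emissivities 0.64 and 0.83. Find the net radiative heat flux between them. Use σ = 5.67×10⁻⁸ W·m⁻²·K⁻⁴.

For two large parallel gray plates, q = σ(T₁⁴ − T₂⁴) / (1/ε₁ + 1/ε₂ − 1).
1/ε₁ + 1/ε₂ − 1 = 1/0.64 + 1/0.83 − 1 = 1.767.
T₁⁴ − T₂⁴ = 2.12×10^12 − 8.38×10^10 = 2.04×10^12 K⁴.
q = 5.67×10⁻⁸ × 2.04×10^12 / 1.767 = 65400 W/m².

q ≈ 65400 W/m²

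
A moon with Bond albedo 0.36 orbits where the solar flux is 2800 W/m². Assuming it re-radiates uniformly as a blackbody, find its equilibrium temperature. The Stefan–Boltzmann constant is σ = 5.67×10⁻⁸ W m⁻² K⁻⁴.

Power absorbed = (1−a)S·πR²; power emitted = 4πR²σT⁴. Equating and cancelling πR²:
T = ((1−a)S / 4σ)^(1/4) = (1790 / (4 × 5.67×10⁻⁸))^(1/4) = (7.90×10^9)^(1/4).
T = 298 K.

T ≈ 298 K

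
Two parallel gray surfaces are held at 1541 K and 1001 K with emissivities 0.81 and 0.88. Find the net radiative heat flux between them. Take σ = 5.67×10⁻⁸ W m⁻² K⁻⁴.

For two large parallel gray plates, q = σ(T₁⁴ − T₂⁴) / (1/ε₁ + 1/ε₂ − 1).
1/ε₁ + 1/ε₂ − 1 = 1/0.81 + 1/0.88 − 1 = 1.371.
T₁⁴ − T₂⁴ = 5.64×10^12 − 1.00×10^12 = 4.64×10^12 K⁴.
q = 5.67×10⁻⁸ × 4.64×10^12 / 1.371 = 1.92×10^5 W/m².

q ≈ 1.92×10^5 W/m²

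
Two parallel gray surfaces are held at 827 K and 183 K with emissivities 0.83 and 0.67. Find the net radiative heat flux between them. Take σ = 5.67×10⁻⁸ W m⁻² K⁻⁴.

q ≈ 15600 W/m²

For two large parallel gray plates, q = σ(T₁⁴ − T₂⁴) / (1/ε₁ + 1/ε₂ − 1).
1/ε₁ + 1/ε₂ − 1 = 1/0.83 + 1/0.67 − 1 = 1.697.
T₁⁴ − T₂⁴ = 4.68×10^11 − 1.12×10^9 = 4.67×10^11 K⁴.
q = 5.67×10⁻⁸ × 4.67×10^11 / 1.697 = 15600 W/m².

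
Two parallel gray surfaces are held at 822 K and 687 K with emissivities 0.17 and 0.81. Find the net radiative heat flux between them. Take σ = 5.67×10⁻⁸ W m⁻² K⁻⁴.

For two large parallel gray plates, q = σ(T₁⁴ − T₂⁴) / (1/ε₁ + 1/ε₂ − 1).
1/ε₁ + 1/ε₂ − 1 = 1/0.17 + 1/0.81 − 1 = 6.117.
T₁⁴ − T₂⁴ = 4.57×10^11 − 2.23×10^11 = 2.34×10^11 K⁴.
q = 5.67×10⁻⁸ × 2.34×10^11 / 6.117 = 2170 W/m².

q ≈ 2170 W/m²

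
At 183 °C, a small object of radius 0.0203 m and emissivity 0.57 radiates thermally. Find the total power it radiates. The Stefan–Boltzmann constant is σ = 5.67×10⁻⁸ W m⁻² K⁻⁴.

P ≈ 7.24 W

A = 4πr² = 4π × (0.0203)² = 5.18×10^-3 m².
183 °C = 456 K.
P = εσAT⁴ = 0.57 × 5.67×10⁻⁸ × 5.18×10^-3 × (456)⁴ = 0.57 × 5.67×10⁻⁸ × 5.18×10^-3 × 4.32×10^10.
P = 7.24 W.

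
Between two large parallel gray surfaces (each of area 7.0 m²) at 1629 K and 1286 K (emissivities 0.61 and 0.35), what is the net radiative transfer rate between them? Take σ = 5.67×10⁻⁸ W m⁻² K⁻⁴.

Q ≈ 4.89×10^5 W

For two large parallel gray plates, q = σ(T₁⁴ − T₂⁴) / (1/ε₁ + 1/ε₂ − 1).
1/ε₁ + 1/ε₂ − 1 = 1/0.61 + 1/0.35 − 1 = 3.496.
T₁⁴ − T₂⁴ = 7.04×10^12 − 2.74×10^12 = 4.31×10^12 K⁴.
q = 5.67×10⁻⁸ × 4.31×10^12 / 3.496 = 69800 W/m².
Q = q·A = 69800 × 7.0 = 4.89×10^5 W.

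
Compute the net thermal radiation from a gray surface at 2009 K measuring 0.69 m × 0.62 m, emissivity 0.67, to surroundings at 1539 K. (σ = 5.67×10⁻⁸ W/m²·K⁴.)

A = 0.69 × 0.62 = 0.428 m².
Q = εσA(T⁴ − T_s⁴). T⁴ − T_s⁴ = (2009)⁴ − (1539)⁴ = 1.63×10^13 − 5.61×10^12 = 1.07×10^13 K⁴.
Q = 0.67 × 5.67×10⁻⁸ × 0.428 × 1.07×10^13 = 1.74×10^5 W.

Q ≈ 1.74×10^5 W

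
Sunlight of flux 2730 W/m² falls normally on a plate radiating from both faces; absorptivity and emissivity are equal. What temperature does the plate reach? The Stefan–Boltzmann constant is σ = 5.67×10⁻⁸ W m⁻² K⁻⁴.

T ≈ 394 K

Absorbed flux αS = emitted flux 2εσT⁴ per unit area; with α = ε this gives T = (S/2σ)^(1/4).
T = (2730 / (2 × 5.67×10⁻⁸))^(1/4) = (2.41×10^10)^(1/4).
T = 394 K.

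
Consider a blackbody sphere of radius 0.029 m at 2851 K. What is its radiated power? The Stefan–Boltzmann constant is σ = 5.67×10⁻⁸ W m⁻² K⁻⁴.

P ≈ 39600 W

A = 4πr² = 4π × (0.029)² = 0.0106 m².
P = σAT⁴ = 5.67×10⁻⁸ × 0.0106 × (2851)⁴ = 5.67×10⁻⁸ × 0.0106 × 6.61×10^13.
P = 39600 W.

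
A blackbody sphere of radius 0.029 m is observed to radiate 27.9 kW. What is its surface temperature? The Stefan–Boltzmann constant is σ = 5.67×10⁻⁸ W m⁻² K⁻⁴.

T ≈ 2610 K

A = 4πr² = 4π × (0.029)² = 0.0106 m².
From P = σAT⁴, T = (P / σA)^(1/4) = (27900 / (5.67×10⁻⁸ × 0.0106))^(1/4).
T = (4.66×10^13)^(1/4) = 2610 K.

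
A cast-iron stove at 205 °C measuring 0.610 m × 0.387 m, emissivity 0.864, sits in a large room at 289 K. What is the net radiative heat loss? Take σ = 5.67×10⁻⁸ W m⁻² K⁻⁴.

Q ≈ 523 W

A = 0.610 × 0.387 = 0.236 m².
Convert: 205 °C = 478 K.
Q = εσA(T⁴ − T_s⁴). T⁴ − T_s⁴ = (478)⁴ − (289)⁴ = 5.22×10^10 − 6.98×10^9 = 4.52×10^10 K⁴.
Q = 0.864 × 5.67×10⁻⁸ × 0.236 × 4.52×10^10 = 523 W.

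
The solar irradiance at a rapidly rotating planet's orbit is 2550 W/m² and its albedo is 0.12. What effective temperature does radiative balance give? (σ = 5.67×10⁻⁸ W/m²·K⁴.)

T ≈ 315 K

Power absorbed = (1−a)S·πR²; power emitted = 4πR²σT⁴. Equating and cancelling πR²:
T = ((1−a)S / 4σ)^(1/4) = (2240 / (4 × 5.67×10⁻⁸))^(1/4) = (9.89×10^9)^(1/4).
T = 315 K.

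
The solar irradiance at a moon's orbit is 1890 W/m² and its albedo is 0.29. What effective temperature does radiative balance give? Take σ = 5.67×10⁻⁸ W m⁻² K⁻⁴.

T ≈ 277 K

Power absorbed = (1−a)S·πR²; power emitted = 4πR²σT⁴. Equating and cancelling πR²:
T = ((1−a)S / 4σ)^(1/4) = (1340 / (4 × 5.67×10⁻⁸))^(1/4) = (5.92×10^9)^(1/4).
T = 277 K.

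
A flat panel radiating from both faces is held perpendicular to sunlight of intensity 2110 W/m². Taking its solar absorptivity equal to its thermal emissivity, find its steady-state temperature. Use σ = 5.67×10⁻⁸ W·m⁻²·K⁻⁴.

T ≈ 369 K

Absorbed flux αS = emitted flux 2εσT⁴ per unit area; with α = ε this gives T = (S/2σ)^(1/4).
T = (2110 / (2 × 5.67×10⁻⁸))^(1/4) = (1.86×10^10)^(1/4).
T = 369 K.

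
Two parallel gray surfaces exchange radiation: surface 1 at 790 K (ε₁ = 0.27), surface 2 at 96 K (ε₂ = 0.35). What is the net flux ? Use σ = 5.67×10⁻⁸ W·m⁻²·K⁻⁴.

q ≈ 3970 W/m²

For two large parallel gray plates, q = σ(T₁⁴ − T₂⁴) / (1/ε₁ + 1/ε₂ − 1).
1/ε₁ + 1/ε₂ − 1 = 1/0.27 + 1/0.35 − 1 = 5.561.
T₁⁴ − T₂⁴ = 3.90×10^11 − 8.49×10^7 = 3.89×10^11 K⁴.
q = 5.67×10⁻⁸ × 3.89×10^11 / 5.561 = 3970 W/m².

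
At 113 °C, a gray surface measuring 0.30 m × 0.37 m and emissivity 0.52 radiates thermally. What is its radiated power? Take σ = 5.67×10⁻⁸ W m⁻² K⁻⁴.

P ≈ 72.7 W

A = 0.30 × 0.37 = 0.111 m².
113 °C = 386 K.
P = εσAT⁴ = 0.52 × 5.67×10⁻⁸ × 0.111 × (386)⁴ = 0.52 × 5.67×10⁻⁸ × 0.111 × 2.22×10^10.
P = 72.7 W.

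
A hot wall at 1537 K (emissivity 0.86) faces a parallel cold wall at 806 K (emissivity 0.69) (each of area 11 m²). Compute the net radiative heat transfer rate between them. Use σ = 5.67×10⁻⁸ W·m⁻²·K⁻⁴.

Q ≈ 2.00×10^6 W

For two large parallel gray plates, q = σ(T₁⁴ − T₂⁴) / (1/ε₁ + 1/ε₂ − 1).
1/ε₁ + 1/ε₂ − 1 = 1/0.86 + 1/0.69 − 1 = 1.612.
T₁⁴ − T₂⁴ = 5.58×10^12 − 4.22×10^11 = 5.16×10^12 K⁴.
q = 5.67×10⁻⁸ × 5.16×10^12 / 1.612 = 1.81×10^5 W/m².
Q = q·A = 1.81×10^5 × 11 = 2.00×10^6 W.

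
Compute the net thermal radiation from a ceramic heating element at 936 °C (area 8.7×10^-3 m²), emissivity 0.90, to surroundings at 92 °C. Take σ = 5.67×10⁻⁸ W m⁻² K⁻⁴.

Q ≈ 941 W

Convert: 936 °C = 1209 K; 92 °C = 365 K.
Q = εσA(T⁴ − T_s⁴). T⁴ − T_s⁴ = (1209)⁴ − (365)⁴ = 2.14×10^12 − 1.77×10^10 = 2.12×10^12 K⁴.
Q = 0.90 × 5.67×10⁻⁸ × 8.70×10^-3 × 2.12×10^12 = 941 W.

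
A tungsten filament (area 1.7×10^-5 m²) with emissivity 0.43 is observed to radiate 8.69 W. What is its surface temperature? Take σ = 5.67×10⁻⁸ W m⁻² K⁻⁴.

From P = εσAT⁴, T = (P / εσA)^(1/4) = (8.69 / (0.43 × 5.67×10⁻⁸ × 1.70×10^-5))^(1/4).
T = (2.10×10^13)^(1/4) = 2140 K.

T ≈ 2140 K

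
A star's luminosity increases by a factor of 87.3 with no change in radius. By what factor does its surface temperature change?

factor ≈ 3.06

P ∝ T⁴ ⇒ T ∝ P^(1/4), so T scales by (87.3)^(1/4) = 3.06.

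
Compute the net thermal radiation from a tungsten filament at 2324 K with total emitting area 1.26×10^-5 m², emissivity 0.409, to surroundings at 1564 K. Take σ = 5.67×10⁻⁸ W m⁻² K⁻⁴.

Q ≈ 6.78 W

Q = εσA(T⁴ − T_s⁴). T⁴ − T_s⁴ = (2324)⁴ − (1564)⁴ = 2.92×10^13 − 5.98×10^12 = 2.32×10^13 K⁴.
Q = 0.409 × 5.67×10⁻⁸ × 1.26×10^-5 × 2.32×10^13 = 6.78 W.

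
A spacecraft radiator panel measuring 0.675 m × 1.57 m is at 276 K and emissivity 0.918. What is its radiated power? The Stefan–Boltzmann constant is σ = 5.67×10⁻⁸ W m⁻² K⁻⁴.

A = 0.675 × 1.57 = 1.06 m².
Stefan–Boltzmann: P = εσAT⁴ = 0.918 × 5.67×10⁻⁸ × 1.06 × (276)⁴ = 0.918 × 5.67×10⁻⁸ × 1.06 × 5.80×10^9.
P = 320 W.

P ≈ 320 W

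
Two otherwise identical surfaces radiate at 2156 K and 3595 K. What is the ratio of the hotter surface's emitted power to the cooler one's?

P ∝ T⁴, so the ratio is (3595/2156)⁴ = (1.667)⁴ = 7.73.

ratio ≈ 7.73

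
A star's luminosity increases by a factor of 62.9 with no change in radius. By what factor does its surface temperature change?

factor ≈ 2.82

P ∝ T⁴ ⇒ T ∝ P^(1/4), so T scales by (62.9)^(1/4) = 2.82.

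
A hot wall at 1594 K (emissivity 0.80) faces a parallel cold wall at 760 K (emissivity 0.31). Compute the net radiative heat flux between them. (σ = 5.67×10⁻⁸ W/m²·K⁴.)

For two large parallel gray plates, q = σ(T₁⁴ − T₂⁴) / (1/ε₁ + 1/ε₂ − 1).
1/ε₁ + 1/ε₂ − 1 = 1/0.80 + 1/0.31 − 1 = 3.476.
T₁⁴ − T₂⁴ = 6.46×10^12 − 3.34×10^11 = 6.12×10^12 K⁴.
q = 5.67×10⁻⁸ × 6.12×10^12 / 3.476 = 99900 W/m².

q ≈ 99900 W/m²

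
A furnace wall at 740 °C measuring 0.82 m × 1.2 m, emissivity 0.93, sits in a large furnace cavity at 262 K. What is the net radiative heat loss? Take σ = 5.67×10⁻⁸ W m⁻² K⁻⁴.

Q ≈ 54400 W

A = 0.82 × 1.2 = 0.984 m².
Convert: 740 °C = 1013 K.
Q = εσA(T⁴ − T_s⁴). T⁴ − T_s⁴ = (1013)⁴ − (262)⁴ = 1.05×10^12 − 4.71×10^9 = 1.05×10^12 K⁴.
Q = 0.93 × 5.67×10⁻⁸ × 0.984 × 1.05×10^12 = 54400 W.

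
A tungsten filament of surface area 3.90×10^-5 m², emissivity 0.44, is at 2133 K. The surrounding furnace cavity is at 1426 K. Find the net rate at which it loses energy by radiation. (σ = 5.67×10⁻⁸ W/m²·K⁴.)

Q = εσA(T⁴ − T_s⁴). T⁴ − T_s⁴ = (2133)⁴ − (1426)⁴ = 2.07×10^13 − 4.14×10^12 = 1.66×10^13 K⁴.
Q = 0.44 × 5.67×10⁻⁸ × 3.90×10^-5 × 1.66×10^13 = 16.1 W.

Q ≈ 16.1 W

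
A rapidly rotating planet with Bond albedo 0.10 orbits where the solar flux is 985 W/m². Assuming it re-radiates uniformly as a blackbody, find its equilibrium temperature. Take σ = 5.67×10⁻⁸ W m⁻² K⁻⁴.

T ≈ 250 K

Power absorbed = (1−a)S·πR²; power emitted = 4πR²σT⁴. Equating and cancelling πR²:
T = ((1−a)S / 4σ)^(1/4) = (886 / (4 × 5.67×10⁻⁸))^(1/4) = (3.91×10^9)^(1/4).
T = 250 K.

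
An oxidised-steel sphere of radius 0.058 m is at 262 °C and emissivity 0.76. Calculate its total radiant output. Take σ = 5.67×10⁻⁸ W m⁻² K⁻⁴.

A = 4πr² = 4π × (0.058)² = 0.0423 m².
262 °C = 535 K.
Stefan–Boltzmann: P = εσAT⁴ = 0.76 × 5.67×10⁻⁸ × 0.0423 × (535)⁴ = 0.76 × 5.67×10⁻⁸ × 0.0423 × 8.19×10^10.
P = 149 W.

P ≈ 149 W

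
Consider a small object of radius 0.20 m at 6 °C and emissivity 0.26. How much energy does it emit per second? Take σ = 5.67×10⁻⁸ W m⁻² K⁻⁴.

A = 4πr² = 4π × (0.20)² = 0.503 m².
6 °C = 279 K.
Stefan–Boltzmann: P = εσAT⁴ = 0.26 × 5.67×10⁻⁸ × 0.503 × (279)⁴ = 0.26 × 5.67×10⁻⁸ × 0.503 × 6.06×10^9.
P = 44.9 W.

P ≈ 44.9 W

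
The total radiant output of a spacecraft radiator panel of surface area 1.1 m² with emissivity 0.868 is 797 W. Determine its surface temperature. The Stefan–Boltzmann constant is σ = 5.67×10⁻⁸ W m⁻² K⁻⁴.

From P = εσAT⁴, T = (P / εσA)^(1/4) = (797 / (0.868 × 5.67×10⁻⁸ × 1.10))^(1/4).
T = (1.47×10^10)^(1/4) = 348 K.

T ≈ 348 K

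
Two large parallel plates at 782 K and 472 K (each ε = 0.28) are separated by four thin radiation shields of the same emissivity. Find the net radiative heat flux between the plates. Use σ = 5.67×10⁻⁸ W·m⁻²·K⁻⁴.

Each of the 5 gaps contributes resistance (2/ε − 1) = 2/0.28 − 1 = 6.143; total = 30.71.
q = σ(T₁⁴ − T₂⁴) / 30.71 = 5.67×10⁻⁸ × 3.24×10^11 / 30.71 = 599 W/m².

q ≈ 599 W/m²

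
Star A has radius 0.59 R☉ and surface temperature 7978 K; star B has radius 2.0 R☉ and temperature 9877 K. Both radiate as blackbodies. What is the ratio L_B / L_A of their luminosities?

L = 4πR²σT⁴ ∝ R²T⁴, so L_B/L_A = (2.0/0.59)² × (9877/7978)⁴ = 11.5 × 2.35 = 27.0.

L_B/L_A ≈ 27.0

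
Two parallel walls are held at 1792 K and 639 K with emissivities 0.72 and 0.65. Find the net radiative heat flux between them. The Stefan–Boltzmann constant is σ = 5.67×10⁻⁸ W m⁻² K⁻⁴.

For two large parallel gray plates, q = σ(T₁⁴ − T₂⁴) / (1/ε₁ + 1/ε₂ − 1).
1/ε₁ + 1/ε₂ − 1 = 1/0.72 + 1/0.65 − 1 = 1.927.
T₁⁴ − T₂⁴ = 1.03×10^13 − 1.67×10^11 = 1.01×10^13 K⁴.
q = 5.67×10⁻⁸ × 1.01×10^13 / 1.927 = 2.98×10^5 W/m².

q ≈ 2.98×10^5 W/m²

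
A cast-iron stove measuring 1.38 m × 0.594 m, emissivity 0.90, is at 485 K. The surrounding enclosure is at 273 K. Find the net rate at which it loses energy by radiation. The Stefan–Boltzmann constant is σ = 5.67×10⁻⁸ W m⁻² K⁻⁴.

Q ≈ 2080 W

A = 1.38 × 0.594 = 0.820 m².
Q = εσA(T⁴ − T_s⁴). T⁴ − T_s⁴ = (485)⁴ − (273)⁴ = 5.53×10^10 − 5.55×10^9 = 4.98×10^10 K⁴.
Q = 0.90 × 5.67×10⁻⁸ × 0.820 × 4.98×10^10 = 2080 W.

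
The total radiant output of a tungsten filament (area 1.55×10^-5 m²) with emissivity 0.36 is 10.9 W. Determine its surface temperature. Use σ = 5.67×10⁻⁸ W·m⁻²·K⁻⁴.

T ≈ 2420 K

From P = εσAT⁴, T = (P / εσA)^(1/4) = (10.9 / (0.36 × 5.67×10⁻⁸ × 1.55×10^-5))^(1/4).
T = (3.45×10^13)^(1/4) = 2420 K.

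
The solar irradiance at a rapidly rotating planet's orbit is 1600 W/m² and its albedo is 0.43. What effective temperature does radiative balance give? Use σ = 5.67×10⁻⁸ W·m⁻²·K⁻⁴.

T ≈ 252 K

Power absorbed = (1−a)S·πR²; power emitted = 4πR²σT⁴. Equating and cancelling πR²:
T = ((1−a)S / 4σ)^(1/4) = (912 / (4 × 5.67×10⁻⁸))^(1/4) = (4.02×10^9)^(1/4).
T = 252 K.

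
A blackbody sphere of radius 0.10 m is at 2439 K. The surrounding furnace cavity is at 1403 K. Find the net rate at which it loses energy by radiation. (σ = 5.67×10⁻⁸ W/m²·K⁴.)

A = 4πr² = 4π × (0.10)² = 0.126 m².
Q = σA(T⁴ − T_s⁴). T⁴ − T_s⁴ = (2439)⁴ − (1403)⁴ = 3.54×10^13 − 3.87×10^12 = 3.15×10^13 K⁴.
Q = 5.67×10⁻⁸ × 0.126 × 3.15×10^13 = 2.25×10^5 W.

Q ≈ 2.25×10^5 W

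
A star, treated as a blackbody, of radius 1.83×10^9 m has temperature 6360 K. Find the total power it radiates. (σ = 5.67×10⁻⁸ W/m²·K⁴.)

P ≈ 3.90×10^27 W

A = 4πr² = 4π × (1.83×10^9)² = 4.21×10^19 m².
P = σAT⁴ = 5.67×10⁻⁸ × 4.21×10^19 × (6360)⁴ = 5.67×10⁻⁸ × 4.21×10^19 × 1.64×10^15.
P = 3.90×10^27 W.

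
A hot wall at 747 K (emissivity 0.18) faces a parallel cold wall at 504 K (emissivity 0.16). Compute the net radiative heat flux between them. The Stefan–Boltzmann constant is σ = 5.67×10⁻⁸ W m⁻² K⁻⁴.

q ≈ 1300 W/m²

For two large parallel gray plates, q = σ(T₁⁴ − T₂⁴) / (1/ε₁ + 1/ε₂ − 1).
1/ε₁ + 1/ε₂ − 1 = 1/0.18 + 1/0.16 − 1 = 10.81.
T₁⁴ − T₂⁴ = 3.11×10^11 − 6.45×10^10 = 2.47×10^11 K⁴.
q = 5.67×10⁻⁸ × 2.47×10^11 / 10.81 = 1300 W/m².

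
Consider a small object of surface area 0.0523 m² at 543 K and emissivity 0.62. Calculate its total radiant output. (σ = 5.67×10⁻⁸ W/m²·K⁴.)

P ≈ 160 W

Stefan–Boltzmann: P = εσAT⁴ = 0.62 × 5.67×10⁻⁸ × 0.0523 × (543)⁴ = 0.62 × 5.67×10⁻⁸ × 0.0523 × 8.69×10^10.
P = 160 W.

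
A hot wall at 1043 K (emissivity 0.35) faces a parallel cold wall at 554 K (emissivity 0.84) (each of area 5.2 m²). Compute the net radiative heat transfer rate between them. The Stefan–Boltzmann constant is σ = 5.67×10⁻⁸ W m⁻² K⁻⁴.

For two large parallel gray plates, q = σ(T₁⁴ − T₂⁴) / (1/ε₁ + 1/ε₂ − 1).
1/ε₁ + 1/ε₂ − 1 = 1/0.35 + 1/0.84 − 1 = 3.048.
T₁⁴ − T₂⁴ = 1.18×10^12 − 9.42×10^10 = 1.09×10^12 K⁴.
q = 5.67×10⁻⁸ × 1.09×10^12 / 3.048 = 20300 W/m².
Q = q·A = 20300 × 5.2 = 1.05×10^5 W.

Q ≈ 1.05×10^5 W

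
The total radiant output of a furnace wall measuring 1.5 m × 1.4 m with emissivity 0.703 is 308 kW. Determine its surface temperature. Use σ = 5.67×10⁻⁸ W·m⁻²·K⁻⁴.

T ≈ 1380 K

A = 1.5 × 1.4 = 2.10 m².
From P = εσAT⁴, T = (P / εσA)^(1/4) = (3.08×10^5 / (0.703 × 5.67×10⁻⁸ × 2.10))^(1/4).
T = (3.68×10^12)^(1/4) = 1380 K.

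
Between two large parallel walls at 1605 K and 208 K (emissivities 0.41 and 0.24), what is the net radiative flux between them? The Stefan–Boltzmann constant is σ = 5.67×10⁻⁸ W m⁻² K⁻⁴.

For two large parallel gray plates, q = σ(T₁⁴ − T₂⁴) / (1/ε₁ + 1/ε₂ − 1).
1/ε₁ + 1/ε₂ − 1 = 1/0.41 + 1/0.24 − 1 = 5.606.
T₁⁴ − T₂⁴ = 6.64×10^12 − 1.87×10^9 = 6.63×10^12 K⁴.
q = 5.67×10⁻⁸ × 6.63×10^12 / 5.606 = 67100 W/m².

q ≈ 67100 W/m²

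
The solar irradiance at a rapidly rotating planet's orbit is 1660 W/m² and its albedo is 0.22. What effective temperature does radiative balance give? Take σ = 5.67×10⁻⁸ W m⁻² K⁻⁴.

T ≈ 275 K

Power absorbed = (1−a)S·πR²; power emitted = 4πR²σT⁴. Equating and cancelling πR²:
T = ((1−a)S / 4σ)^(1/4) = (1290 / (4 × 5.67×10⁻⁸))^(1/4) = (5.71×10^9)^(1/4).
T = 275 K.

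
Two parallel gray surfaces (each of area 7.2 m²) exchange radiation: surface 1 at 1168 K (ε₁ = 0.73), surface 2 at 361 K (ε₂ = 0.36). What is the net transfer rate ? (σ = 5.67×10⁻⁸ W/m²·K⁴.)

For two large parallel gray plates, q = σ(T₁⁴ − T₂⁴) / (1/ε₁ + 1/ε₂ − 1).
1/ε₁ + 1/ε₂ − 1 = 1/0.73 + 1/0.36 − 1 = 3.148.
T₁⁴ − T₂⁴ = 1.86×10^12 − 1.70×10^10 = 1.84×10^12 K⁴.
q = 5.67×10⁻⁸ × 1.84×10^12 / 3.148 = 33200 W/m².
Q = q·A = 33200 × 7.2 = 2.39×10^5 W.

Q ≈ 2.39×10^5 W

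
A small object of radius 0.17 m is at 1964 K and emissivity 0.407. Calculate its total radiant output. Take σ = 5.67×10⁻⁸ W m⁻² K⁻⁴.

P ≈ 1.25×10^5 W

A = 4πr² = 4π × (0.17)² = 0.363 m².
Stefan–Boltzmann: P = εσAT⁴ = 0.407 × 5.67×10⁻⁸ × 0.363 × (1964)⁴ = 0.407 × 5.67×10⁻⁸ × 0.363 × 1.49×10^13.
P = 1.25×10^5 W.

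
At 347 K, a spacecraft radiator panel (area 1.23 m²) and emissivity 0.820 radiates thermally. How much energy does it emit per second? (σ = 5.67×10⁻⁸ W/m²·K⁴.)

P ≈ 829 W

Stefan–Boltzmann: P = εσAT⁴ = 0.820 × 5.67×10⁻⁸ × 1.23 × (347)⁴ = 0.820 × 5.67×10⁻⁸ × 1.23 × 1.45×10^10.
P = 829 W.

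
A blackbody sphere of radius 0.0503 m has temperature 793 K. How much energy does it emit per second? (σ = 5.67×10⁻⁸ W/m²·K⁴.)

P ≈ 713 W

A = 4πr² = 4π × (0.0503)² = 0.0318 m².
P = σAT⁴ = 5.67×10⁻⁸ × 0.0318 × (793)⁴ = 5.67×10⁻⁸ × 0.0318 × 3.95×10^11.
P = 713 W.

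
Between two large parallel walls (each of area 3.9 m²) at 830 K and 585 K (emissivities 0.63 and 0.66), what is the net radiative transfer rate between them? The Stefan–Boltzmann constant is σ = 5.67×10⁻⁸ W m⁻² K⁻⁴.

Q ≈ 37600 W

For two large parallel gray plates, q = σ(T₁⁴ − T₂⁴) / (1/ε₁ + 1/ε₂ − 1).
1/ε₁ + 1/ε₂ − 1 = 1/0.63 + 1/0.66 − 1 = 2.102.
T₁⁴ − T₂⁴ = 4.75×10^11 − 1.17×10^11 = 3.57×10^11 K⁴.
q = 5.67×10⁻⁸ × 3.57×10^11 / 2.102 = 9640 W/m².
Q = q·A = 9640 × 3.9 = 37600 W.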